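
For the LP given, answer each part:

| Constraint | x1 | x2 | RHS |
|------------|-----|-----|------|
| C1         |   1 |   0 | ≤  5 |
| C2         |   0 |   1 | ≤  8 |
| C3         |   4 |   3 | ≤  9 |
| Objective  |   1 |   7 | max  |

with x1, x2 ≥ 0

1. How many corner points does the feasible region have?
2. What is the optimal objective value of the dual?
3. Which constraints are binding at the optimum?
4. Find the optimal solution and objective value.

1. 3
2. 21 (by strong duality, equal to the primal optimum)
3. C3, x1 ≥ 0
4. x1 = 0, x2 = 3, z = 21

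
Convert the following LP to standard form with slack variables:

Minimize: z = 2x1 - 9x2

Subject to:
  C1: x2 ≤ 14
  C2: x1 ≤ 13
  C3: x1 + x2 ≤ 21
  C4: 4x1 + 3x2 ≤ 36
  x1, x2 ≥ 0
min z = 2x1 - 9x2

s.t.
  x2 + s1 = 14
  x1 + s2 = 13
  x1 + x2 + s3 = 21
  4x1 + 3x2 + s4 = 36
  x1, x2, s1, s2, s3, s4 ≥ 0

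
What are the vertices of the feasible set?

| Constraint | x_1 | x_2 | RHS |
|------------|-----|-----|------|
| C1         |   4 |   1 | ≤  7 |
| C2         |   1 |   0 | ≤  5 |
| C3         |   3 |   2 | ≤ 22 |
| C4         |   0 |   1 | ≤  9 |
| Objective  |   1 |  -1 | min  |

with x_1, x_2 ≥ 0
Each vertex is the intersection of two constraint boundaries that also satisfies all remaining constraints:
  x_1 = 0 and x_2 = 0 → (0, 0)
  4x_1 + x_2 = 7 and x_2 = 0 → (1.75, 0)
  4x_1 + x_2 = 7 and x_1 = 0 → (0, 7)

Vertices: (0, 0), (1.75, 0), (0, 7)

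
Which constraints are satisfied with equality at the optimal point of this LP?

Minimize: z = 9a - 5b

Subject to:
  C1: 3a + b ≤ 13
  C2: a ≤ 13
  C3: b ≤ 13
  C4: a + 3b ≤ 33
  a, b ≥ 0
Optimal: a = 0, b = 11
Binding: C4, a ≥ 0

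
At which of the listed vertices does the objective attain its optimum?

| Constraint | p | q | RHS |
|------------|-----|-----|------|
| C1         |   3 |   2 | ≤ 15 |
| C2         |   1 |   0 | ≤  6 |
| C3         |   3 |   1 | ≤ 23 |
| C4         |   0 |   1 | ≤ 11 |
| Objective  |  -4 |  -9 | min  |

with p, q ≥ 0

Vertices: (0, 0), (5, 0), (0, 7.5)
Evaluating z = -4p - 9q at each vertex:
  (0, 0): z = 0
  (5, 0): z = -20
  (0, 7.5): z = -67.5

The smallest value is z = -67.5, attained at (0, 7.5).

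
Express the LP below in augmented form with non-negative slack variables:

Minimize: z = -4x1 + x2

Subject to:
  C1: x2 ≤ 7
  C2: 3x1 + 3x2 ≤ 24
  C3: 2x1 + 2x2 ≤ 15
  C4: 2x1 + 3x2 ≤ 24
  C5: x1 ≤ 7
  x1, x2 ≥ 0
min z = -4x1 + x2

s.t.
  x2 + s1 = 7
  3x1 + 3x2 + s2 = 24
  2x1 + 2x2 + s3 = 15
  2x1 + 3x2 + s4 = 24
  x1 + s5 = 7
  x1, x2, s1, s2, s3, s4, s5 ≥ 0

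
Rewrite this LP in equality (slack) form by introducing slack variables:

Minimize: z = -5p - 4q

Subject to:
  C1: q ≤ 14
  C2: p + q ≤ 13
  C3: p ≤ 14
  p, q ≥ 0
min z = -5p - 4q

s.t.
  q + s1 = 14
  p + q + s2 = 13
  p + s3 = 14
  p, q, s1, s2, s3 ≥ 0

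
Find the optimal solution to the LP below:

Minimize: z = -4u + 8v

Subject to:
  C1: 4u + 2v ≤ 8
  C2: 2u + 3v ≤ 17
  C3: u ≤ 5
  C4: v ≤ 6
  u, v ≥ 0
Each vertex is the intersection of two constraint boundaries that also satisfies all remaining constraints:
  u = 0 and v = 0 → (0, 0)
  4u + 2v = 8 and v = 0 → (2, 0)
  4u + 2v = 8 and u = 0 → (0, 4)

Evaluating z = -4u + 8v at each vertex:
  (0, 0): z = 0
  (2, 0): z = -8
  (0, 4): z = 32

The minimum is at (2, 0) with z = -8.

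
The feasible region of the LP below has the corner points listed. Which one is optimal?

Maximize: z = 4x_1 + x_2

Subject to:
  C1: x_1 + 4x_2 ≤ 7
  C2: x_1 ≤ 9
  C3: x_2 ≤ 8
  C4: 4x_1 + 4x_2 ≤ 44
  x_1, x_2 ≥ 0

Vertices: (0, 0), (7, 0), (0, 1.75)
Evaluating z = 4x_1 + x_2 at each vertex:
  (0, 0): z = 0
  (7, 0): z = 28
  (0, 1.75): z = 1.75

The largest value is z = 28, attained at (7, 0).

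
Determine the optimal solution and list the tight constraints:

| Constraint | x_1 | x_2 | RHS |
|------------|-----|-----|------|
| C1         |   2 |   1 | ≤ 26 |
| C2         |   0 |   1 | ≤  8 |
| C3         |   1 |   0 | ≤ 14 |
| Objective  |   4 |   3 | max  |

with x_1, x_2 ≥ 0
Optimal: x_1 = 9, x_2 = 8
Slack at optimum:
  C1: slack = 0 (binding)
  C2: slack = 0 (binding)
  C3: slack = 5
  x_1 ≥ 0: x_1 = 9
  x_2 ≥ 0: x_2 = 8
Binding constraints: C1, C2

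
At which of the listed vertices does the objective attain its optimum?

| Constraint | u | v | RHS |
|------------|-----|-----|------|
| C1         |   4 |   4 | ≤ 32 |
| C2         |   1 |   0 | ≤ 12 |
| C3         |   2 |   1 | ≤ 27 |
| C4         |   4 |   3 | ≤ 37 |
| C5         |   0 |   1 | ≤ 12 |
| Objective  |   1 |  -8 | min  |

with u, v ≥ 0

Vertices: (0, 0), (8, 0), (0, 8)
Evaluating z = u - 8v at each vertex:
  (0, 0): z = 0
  (8, 0): z = 8
  (0, 8): z = -64

The smallest value is z = -64, attained at (0, 8).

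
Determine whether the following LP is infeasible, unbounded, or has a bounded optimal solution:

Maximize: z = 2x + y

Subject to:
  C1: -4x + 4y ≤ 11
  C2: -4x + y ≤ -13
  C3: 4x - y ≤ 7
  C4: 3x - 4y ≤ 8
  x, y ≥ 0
C3 requires 4x - y ≤ 7, while C2 (-4x + y ≤ -13) is equivalent to 4x - y ≥ 13. Together they would need 13 ≤ 4x - y ≤ 7, which is impossible since 13 > 7. No point satisfies all constraints.

Infeasible — the constraint set is empty.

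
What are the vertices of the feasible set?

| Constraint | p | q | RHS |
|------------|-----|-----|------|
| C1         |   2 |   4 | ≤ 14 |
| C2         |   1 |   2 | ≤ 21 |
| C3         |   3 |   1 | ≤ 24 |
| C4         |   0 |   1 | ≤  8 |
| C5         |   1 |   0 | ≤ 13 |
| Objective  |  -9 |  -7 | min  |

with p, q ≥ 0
Each vertex is the intersection of two constraint boundaries that also satisfies all remaining constraints:
  p = 0 and q = 0 → (0, 0)
  2p + 4q = 14 and q = 0 → (7, 0)
  2p + 4q = 14 and p = 0 → (0, 3.5)

Vertices: (0, 0), (7, 0), (0, 3.5)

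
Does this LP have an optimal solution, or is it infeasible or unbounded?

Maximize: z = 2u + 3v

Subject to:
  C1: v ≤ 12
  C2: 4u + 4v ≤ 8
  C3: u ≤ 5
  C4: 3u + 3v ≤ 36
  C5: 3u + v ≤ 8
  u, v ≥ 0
The point (0, 2) satisfies every constraint, so the LP is feasible; the constraints give u ≤ 5 and v ≤ 12, which with u, v ≥ 0 keep the feasible region inside a bounded box. A feasible, bounded LP attains a finite optimum at a vertex.

Bounded optimum: z* = 6 at (0, 2).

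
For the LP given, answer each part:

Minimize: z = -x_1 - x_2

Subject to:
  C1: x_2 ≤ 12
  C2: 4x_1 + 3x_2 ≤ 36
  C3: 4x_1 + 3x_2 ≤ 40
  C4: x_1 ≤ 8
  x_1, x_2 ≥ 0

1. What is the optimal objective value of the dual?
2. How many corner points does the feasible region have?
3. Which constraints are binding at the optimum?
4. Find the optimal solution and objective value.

1. -12 (by strong duality, equal to the primal optimum)
2. 4
3. C1, C2, x_1 ≥ 0
4. x_1 = 0, x_2 = 12, z = -12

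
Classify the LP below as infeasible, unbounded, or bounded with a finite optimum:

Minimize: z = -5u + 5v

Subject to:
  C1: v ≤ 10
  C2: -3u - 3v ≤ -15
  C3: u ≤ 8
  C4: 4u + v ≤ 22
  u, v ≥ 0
The point (5.5, 0) satisfies every constraint, so the LP is feasible; the constraints give u ≤ 8 and v ≤ 10, which with u, v ≥ 0 keep the feasible region inside a bounded box. A feasible, bounded LP attains a finite optimum at a vertex.

Evaluating z = -5u + 5v at each vertex:
  (5, 0): z = -25
  (5.5, 0): z = -27.5
  (3, 10): z = 35
  (0, 10): z = 50
  (0, 5): z = 25

The LP has an optimal solution: (5.5, 0) with z = -27.5.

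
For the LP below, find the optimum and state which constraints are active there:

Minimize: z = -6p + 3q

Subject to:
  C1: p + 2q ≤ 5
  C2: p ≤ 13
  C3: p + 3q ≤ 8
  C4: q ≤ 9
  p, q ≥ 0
Optimal: p = 5, q = 0
Slack at optimum:
  C1: slack = 0 (binding)
  C2: slack = 8
  C3: slack = 3
  C4: slack = 9
  p ≥ 0: p = 5
  q ≥ 0: q = 0 (binding)
Binding constraints: C1, q ≥ 0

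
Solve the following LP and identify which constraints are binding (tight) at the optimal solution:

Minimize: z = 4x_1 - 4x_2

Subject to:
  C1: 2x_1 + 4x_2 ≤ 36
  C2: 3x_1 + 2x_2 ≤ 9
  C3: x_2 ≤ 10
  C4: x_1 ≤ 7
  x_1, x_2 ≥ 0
Optimal: x_1 = 0, x_2 = 4.5
Binding: C2, x_1 ≥ 0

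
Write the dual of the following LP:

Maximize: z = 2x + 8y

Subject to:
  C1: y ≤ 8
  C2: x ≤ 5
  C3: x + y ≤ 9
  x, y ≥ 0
Minimize: z = 8y1 + 5y2 + 9y3

Subject to:
  C1: -y2 - y3 ≤ -2
  C2: -y1 - y3 ≤ -8
  y1, y2, y3 ≥ 0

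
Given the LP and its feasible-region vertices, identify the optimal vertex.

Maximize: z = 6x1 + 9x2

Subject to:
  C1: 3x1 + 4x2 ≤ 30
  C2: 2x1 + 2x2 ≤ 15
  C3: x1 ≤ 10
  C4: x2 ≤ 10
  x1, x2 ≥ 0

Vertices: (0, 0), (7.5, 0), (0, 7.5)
Evaluating z = 6x1 + 9x2 at each vertex:
  (0, 0): z = 0
  (7.5, 0): z = 45
  (0, 7.5): z = 67.5

The largest value is z = 67.5, attained at (0, 7.5).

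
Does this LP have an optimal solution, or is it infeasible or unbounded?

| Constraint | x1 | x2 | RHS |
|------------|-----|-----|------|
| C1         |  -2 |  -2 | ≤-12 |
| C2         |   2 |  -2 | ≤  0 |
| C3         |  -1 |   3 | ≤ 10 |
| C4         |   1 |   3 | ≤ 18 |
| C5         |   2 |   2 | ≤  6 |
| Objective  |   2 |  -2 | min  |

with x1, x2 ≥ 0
C5 requires 2x1 + 2x2 ≤ 6, while C1 (-2x1 - 2x2 ≤ -12) is equivalent to 2x1 + 2x2 ≥ 12. Together they would need 12 ≤ 2x1 + 2x2 ≤ 6, which is impossible since 12 > 6. No point satisfies all constraints.

Infeasible: no point satisfies all constraints simultaneously.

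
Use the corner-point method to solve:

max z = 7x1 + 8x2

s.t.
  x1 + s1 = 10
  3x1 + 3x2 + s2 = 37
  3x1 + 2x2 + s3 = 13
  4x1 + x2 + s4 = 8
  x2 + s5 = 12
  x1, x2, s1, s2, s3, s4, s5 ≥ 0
Each vertex is the intersection of two constraint boundaries that also satisfies all remaining constraints:
  x1 = 0 and x2 = 0 → (0, 0)
  4x1 + x2 = 8 and x2 = 0 → (2, 0)
  3x1 + 2x2 = 13 and 4x1 + x2 = 8 → (0.6, 5.6)
  3x1 + 2x2 = 13 and x1 = 0 → (0, 6.5)

Evaluating z = 7x1 + 8x2 at each vertex:
  (0, 0): z = 0
  (2, 0): z = 14
  (0.6, 5.6): z = 49
  (0, 6.5): z = 52

The maximum is at (0, 6.5) with z = 52.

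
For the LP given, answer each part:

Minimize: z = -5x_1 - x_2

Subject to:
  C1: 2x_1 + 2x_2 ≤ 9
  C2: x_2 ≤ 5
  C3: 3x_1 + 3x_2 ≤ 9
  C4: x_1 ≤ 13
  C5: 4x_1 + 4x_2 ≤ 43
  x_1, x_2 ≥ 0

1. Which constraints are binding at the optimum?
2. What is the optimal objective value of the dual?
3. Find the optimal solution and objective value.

1. C3, x_2 ≥ 0
2. -15 (by strong duality, equal to the primal optimum)
3. x_1 = 3, x_2 = 0, z = -15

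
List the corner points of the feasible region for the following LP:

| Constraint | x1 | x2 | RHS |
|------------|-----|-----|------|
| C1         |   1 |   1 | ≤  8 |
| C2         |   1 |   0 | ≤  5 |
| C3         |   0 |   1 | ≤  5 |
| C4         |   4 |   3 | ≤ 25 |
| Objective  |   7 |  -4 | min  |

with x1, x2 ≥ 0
Each vertex is the intersection of two constraint boundaries that also satisfies all remaining constraints:
  x1 = 0 and x2 = 0 → (0, 0)
  x1 = 5 and x2 = 0 → (5, 0)
  x1 = 5 and 4x1 + 3x2 = 25 → (5, 1.667)
  x2 = 5 and 4x1 + 3x2 = 25 → (2.5, 5)
  x2 = 5 and x1 = 0 → (0, 5)

Vertices: (0, 0), (5, 0), (5, 1.667), (2.5, 5), (0, 5)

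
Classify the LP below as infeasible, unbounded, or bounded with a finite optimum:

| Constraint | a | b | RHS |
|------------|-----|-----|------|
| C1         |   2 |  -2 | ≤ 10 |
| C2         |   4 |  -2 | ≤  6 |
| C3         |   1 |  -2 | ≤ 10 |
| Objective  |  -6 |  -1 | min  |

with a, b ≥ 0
Feasible point: (0, 0) satisfies every constraint, so the LP is feasible.
Direction d = (0, 1): for each constraint row a, a·d ≤ 0 —
  (2)(0) + (-2)(1) = -2 ≤ 0
  (4)(0) + (-2)(1) = -2 ≤ 0
  (1)(0) + (-2)(1) = -2 ≤ 0
and d ≥ 0, so (0, 0) + t·d stays feasible for every t ≥ 0. Along this ray z = -6a - b changes by -1 per unit t, so z → −∞.

Unbounded — the objective can decrease without bound over the feasible region.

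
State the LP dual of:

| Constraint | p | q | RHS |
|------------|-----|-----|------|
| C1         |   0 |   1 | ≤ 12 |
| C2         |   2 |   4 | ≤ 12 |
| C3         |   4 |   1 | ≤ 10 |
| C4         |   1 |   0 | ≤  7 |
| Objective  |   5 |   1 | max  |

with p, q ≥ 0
Minimize: z = 12y1 + 12y2 + 10y3 + 7y4

Subject to:
  C1: -2y2 - 4y3 - y4 ≤ -5
  C2: -y1 - 4y2 - y3 ≤ -1
  y1, y2, y3, y4 ≥ 0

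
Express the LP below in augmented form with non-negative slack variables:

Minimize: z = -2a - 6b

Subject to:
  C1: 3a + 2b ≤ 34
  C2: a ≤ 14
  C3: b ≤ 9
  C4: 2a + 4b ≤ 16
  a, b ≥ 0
min z = -2a - 6b

s.t.
  3a + 2b + s1 = 34
  a + s2 = 14
  b + s3 = 9
  2a + 4b + s4 = 16
  a, b, s1, s2, s3, s4 ≥ 0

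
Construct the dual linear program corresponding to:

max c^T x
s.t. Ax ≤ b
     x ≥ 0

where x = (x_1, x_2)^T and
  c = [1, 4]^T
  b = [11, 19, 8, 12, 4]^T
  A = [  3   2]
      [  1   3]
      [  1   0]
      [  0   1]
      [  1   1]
Minimize: z = 11y1 + 19y2 + 8y3 + 12y4 + 4y5

Subject to:
  C1: -3y1 - y2 - y3 - y5 ≤ -1
  C2: -2y1 - 3y2 - y4 - y5 ≤ -4
  y1, y2, y3, y4, y5 ≥ 0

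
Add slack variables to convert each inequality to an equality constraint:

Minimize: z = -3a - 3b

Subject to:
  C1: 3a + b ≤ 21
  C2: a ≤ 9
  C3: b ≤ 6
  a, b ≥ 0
min z = -3a - 3b

s.t.
  3a + b + s1 = 21
  a + s2 = 9
  b + s3 = 6
  a, b, s1, s2, s3 ≥ 0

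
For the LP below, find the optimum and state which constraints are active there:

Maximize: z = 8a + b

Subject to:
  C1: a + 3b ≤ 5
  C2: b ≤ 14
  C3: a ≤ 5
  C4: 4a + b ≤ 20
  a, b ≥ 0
Optimal: a = 5, b = 0
Slack at optimum:
  C1: slack = 0 (binding)
  C2: slack = 14
  C3: slack = 0 (binding)
  C4: slack = 0 (binding)
  a ≥ 0: a = 5
  b ≥ 0: b = 0 (binding)
Binding constraints: C1, C3, C4, b ≥ 0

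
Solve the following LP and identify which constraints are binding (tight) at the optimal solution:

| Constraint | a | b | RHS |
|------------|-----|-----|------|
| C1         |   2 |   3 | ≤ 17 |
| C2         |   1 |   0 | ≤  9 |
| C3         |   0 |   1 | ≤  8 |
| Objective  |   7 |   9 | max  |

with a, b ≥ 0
Optimal: a = 8.5, b = 0
Slack at optimum:
  C1: slack = 0 (binding)
  C2: slack = 0.5
  C3: slack = 8
  a ≥ 0: a = 8.5
  b ≥ 0: b = 0 (binding)
Binding constraints: C1, b ≥ 0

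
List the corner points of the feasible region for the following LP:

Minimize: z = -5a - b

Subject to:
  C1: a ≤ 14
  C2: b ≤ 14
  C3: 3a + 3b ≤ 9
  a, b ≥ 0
Each vertex is the intersection of two constraint boundaries that also satisfies all remaining constraints:
  a = 0 and b = 0 → (0, 0)
  3a + 3b = 9 and b = 0 → (3, 0)
  3a + 3b = 9 and a = 0 → (0, 3)

Vertices: (0, 0), (3, 0), (0, 3)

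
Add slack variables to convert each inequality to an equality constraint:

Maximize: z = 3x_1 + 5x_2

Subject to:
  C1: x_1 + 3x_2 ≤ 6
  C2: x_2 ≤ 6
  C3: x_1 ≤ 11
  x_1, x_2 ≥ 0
max z = 3x_1 + 5x_2

s.t.
  x_1 + 3x_2 + s1 = 6
  x_2 + s2 = 6
  x_1 + s3 = 11
  x_1, x_2, s1, s2, s3 ≥ 0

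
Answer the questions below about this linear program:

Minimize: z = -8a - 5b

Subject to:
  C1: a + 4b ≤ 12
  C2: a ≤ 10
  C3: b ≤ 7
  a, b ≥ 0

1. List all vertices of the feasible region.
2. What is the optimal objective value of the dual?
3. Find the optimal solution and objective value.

1. (0, 0), (10, 0), (10, 0.5), (0, 3)
2. -82.5 (by strong duality, equal to the primal optimum)
3. a = 10, b = 0.5, z = -82.5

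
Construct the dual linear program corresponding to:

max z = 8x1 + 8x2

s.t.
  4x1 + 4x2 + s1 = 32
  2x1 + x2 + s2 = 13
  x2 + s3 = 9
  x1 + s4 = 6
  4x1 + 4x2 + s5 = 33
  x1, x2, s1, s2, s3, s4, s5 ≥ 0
Minimize: z = 32y1 + 13y2 + 9y3 + 6y4 + 33y5

Subject to:
  C1: -4y1 - 2y2 - y4 - 4y5 ≤ -8
  C2: -4y1 - y2 - y3 - 4y5 ≤ -8
  y1, y2, y3, y4, y5 ≥ 0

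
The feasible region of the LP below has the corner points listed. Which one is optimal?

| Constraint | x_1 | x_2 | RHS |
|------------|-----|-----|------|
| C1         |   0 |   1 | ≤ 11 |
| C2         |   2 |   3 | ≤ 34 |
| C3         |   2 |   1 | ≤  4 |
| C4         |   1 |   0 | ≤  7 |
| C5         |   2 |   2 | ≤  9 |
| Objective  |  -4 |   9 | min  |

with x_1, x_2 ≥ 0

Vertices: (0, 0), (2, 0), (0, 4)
Evaluating z = -4x_1 + 9x_2 at each vertex:
  (0, 0): z = 0
  (2, 0): z = -8
  (0, 4): z = 36

The smallest value is z = -8, attained at (2, 0).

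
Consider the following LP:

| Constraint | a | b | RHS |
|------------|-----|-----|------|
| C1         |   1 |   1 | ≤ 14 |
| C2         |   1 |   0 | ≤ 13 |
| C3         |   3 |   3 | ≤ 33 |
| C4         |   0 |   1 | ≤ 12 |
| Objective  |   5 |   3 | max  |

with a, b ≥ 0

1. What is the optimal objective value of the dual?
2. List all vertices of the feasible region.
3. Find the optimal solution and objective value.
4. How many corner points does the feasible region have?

1. 55 (by strong duality, equal to the primal optimum)
2. (0, 0), (11, 0), (0, 11)
3. a = 11, b = 0, z = 55
4. 3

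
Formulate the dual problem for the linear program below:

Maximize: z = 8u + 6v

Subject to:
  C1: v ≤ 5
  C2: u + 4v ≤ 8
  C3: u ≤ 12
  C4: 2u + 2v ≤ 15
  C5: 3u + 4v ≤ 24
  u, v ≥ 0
Minimize: z = 5y1 + 8y2 + 12y3 + 15y4 + 24y5

Subject to:
  C1: -y2 - y3 - 2y4 - 3y5 ≤ -8
  C2: -y1 - 4y2 - 2y4 - 4y5 ≤ -6
  y1, y2, y3, y4, y5 ≥ 0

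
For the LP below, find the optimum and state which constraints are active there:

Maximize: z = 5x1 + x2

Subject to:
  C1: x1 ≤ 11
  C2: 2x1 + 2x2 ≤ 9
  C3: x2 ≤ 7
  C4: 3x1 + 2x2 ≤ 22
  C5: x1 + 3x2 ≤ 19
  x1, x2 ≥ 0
Optimal: x1 = 4.5, x2 = 0
Slack at optimum:
  C1: slack = 6.5
  C2: slack = 0 (binding)
  C3: slack = 7
  C4: slack = 8.5
  C5: slack = 14.5
  x1 ≥ 0: x1 = 4.5
  x2 ≥ 0: x2 = 0 (binding)
Binding constraints: C2, x2 ≥ 0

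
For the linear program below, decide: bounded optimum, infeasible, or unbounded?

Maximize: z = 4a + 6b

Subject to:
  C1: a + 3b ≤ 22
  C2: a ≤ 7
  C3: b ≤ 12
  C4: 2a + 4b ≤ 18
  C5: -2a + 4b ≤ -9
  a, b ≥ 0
The point (7, 1) satisfies every constraint, so the LP is feasible; the constraints give a ≤ 7 and b ≤ 12, which with a, b ≥ 0 keep the feasible region inside a bounded box. A feasible, bounded LP attains a finite optimum at a vertex.

The LP has an optimal solution: (7, 1) with z = 34.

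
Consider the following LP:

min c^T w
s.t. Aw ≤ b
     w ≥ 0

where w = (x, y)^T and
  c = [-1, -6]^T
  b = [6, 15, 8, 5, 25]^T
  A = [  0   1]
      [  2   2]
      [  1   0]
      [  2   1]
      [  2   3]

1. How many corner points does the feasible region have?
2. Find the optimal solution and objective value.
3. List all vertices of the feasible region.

1. 3
2. x = 0, y = 5, z = -30
3. (0, 0), (2.5, 0), (0, 5)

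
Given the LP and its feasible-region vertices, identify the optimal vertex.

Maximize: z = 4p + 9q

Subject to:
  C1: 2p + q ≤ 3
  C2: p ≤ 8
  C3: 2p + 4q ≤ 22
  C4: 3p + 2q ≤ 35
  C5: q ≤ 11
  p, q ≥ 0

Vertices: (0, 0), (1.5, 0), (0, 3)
Evaluating z = 4p + 9q at each vertex:
  (0, 0): z = 0
  (1.5, 0): z = 6
  (0, 3): z = 27

The largest value is z = 27, attained at (0, 3).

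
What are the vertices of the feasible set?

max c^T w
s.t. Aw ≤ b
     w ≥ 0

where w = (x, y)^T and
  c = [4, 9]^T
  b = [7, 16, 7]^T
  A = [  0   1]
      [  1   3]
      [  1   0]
Each vertex is the intersection of two constraint boundaries that also satisfies all remaining constraints:
  x = 0 and y = 0 → (0, 0)
  x = 7 and y = 0 → (7, 0)
  x + 3y = 16 and x = 7 → (7, 3)
  x + 3y = 16 and x = 0 → (0, 5.333)

Vertices: (0, 0), (7, 0), (7, 3), (0, 5.333)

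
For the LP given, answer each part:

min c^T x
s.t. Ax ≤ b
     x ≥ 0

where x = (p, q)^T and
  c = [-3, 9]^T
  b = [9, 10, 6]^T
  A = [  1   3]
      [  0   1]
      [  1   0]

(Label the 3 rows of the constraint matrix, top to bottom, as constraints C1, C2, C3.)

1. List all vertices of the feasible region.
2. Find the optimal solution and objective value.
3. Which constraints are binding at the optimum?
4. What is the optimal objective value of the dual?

1. (0, 0), (6, 0), (6, 1), (0, 3)
2. p = 6, q = 0, z = -18
3. C3, q ≥ 0
4. -18 (by strong duality, equal to the primal optimum)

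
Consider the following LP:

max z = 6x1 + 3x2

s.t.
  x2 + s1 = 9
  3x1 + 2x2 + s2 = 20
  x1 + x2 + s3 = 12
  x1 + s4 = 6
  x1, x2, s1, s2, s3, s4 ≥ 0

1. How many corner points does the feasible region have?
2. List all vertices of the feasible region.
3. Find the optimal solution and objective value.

1. 5
2. (0, 0), (6, 0), (6, 1), (0.6667, 9), (0, 9)
3. x1 = 6, x2 = 1, z = 39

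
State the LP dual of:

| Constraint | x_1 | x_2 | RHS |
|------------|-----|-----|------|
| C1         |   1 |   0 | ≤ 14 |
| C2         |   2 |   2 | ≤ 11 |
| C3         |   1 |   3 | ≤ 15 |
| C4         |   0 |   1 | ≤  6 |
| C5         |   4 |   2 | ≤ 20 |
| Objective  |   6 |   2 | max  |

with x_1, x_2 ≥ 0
Minimize: z = 14y1 + 11y2 + 15y3 + 6y4 + 20y5

Subject to:
  C1: -y1 - 2y2 - y3 - 4y5 ≤ -6
  C2: -2y2 - 3y3 - y4 - 2y5 ≤ -2
  y1, y2, y3, y4, y5 ≥ 0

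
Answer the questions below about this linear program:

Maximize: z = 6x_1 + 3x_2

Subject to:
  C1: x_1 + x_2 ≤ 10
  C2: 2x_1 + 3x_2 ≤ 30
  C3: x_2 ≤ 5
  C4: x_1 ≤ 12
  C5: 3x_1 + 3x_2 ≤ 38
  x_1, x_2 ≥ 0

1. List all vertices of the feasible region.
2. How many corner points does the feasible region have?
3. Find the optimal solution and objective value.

1. (0, 0), (10, 0), (5, 5), (0, 5)
2. 4
3. x_1 = 10, x_2 = 0, z = 60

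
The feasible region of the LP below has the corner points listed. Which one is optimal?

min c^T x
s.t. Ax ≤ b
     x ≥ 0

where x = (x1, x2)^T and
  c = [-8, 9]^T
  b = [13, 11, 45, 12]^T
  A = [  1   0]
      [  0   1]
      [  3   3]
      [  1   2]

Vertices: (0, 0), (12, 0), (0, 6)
(12, 0) with z = -96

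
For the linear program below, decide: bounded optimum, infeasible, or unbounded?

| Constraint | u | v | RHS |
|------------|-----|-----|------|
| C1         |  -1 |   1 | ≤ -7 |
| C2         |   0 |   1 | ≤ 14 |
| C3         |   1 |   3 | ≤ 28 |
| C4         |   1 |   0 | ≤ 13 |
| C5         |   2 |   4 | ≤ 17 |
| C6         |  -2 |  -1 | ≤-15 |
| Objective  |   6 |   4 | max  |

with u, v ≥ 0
The point (8.5, 0) satisfies every constraint, so the LP is feasible; the constraints give u ≤ 13 and v ≤ 14, which with u, v ≥ 0 keep the feasible region inside a bounded box. A feasible, bounded LP attains a finite optimum at a vertex.

Evaluating z = 6u + 4v at each vertex:
  (7.5, 0): z = 45
  (8.5, 0): z = 51
  (7.5, 0.5): z = 47
  (7.333, 0.3333): z = 45.33

Bounded optimum: z* = 51 at (8.5, 0).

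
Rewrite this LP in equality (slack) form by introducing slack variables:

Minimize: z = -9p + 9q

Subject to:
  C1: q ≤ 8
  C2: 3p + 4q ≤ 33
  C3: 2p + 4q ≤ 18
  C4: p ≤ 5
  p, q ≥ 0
min z = -9p + 9q

s.t.
  q + s1 = 8
  3p + 4q + s2 = 33
  2p + 4q + s3 = 18
  p + s4 = 5
  p, q, s1, s2, s3, s4 ≥ 0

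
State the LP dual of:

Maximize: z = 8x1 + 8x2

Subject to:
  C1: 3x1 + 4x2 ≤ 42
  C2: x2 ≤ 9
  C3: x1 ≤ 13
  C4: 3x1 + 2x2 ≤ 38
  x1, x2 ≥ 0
Minimize: z = 42y1 + 9y2 + 13y3 + 38y4

Subject to:
  C1: -3y1 - y3 - 3y4 ≤ -8
  C2: -4y1 - y2 - 2y4 ≤ -8
  y1, y2, y3, y4 ≥ 0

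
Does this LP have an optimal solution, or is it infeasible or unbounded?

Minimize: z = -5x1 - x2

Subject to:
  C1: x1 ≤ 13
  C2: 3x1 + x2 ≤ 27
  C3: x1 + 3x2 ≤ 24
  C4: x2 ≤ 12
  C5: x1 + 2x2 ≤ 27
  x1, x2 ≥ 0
The point (9, 0) satisfies every constraint, so the LP is feasible; the constraints give x1 ≤ 13 and x2 ≤ 12, which with x1, x2 ≥ 0 keep the feasible region inside a bounded box. A feasible, bounded LP attains a finite optimum at a vertex.

Evaluating z = -5x1 - x2 at each vertex:
  (0, 0): z = 0
  (9, 0): z = -45
  (7.125, 5.625): z = -41.25
  (0, 8): z = -8

Bounded optimum: z* = -45 at (9, 0).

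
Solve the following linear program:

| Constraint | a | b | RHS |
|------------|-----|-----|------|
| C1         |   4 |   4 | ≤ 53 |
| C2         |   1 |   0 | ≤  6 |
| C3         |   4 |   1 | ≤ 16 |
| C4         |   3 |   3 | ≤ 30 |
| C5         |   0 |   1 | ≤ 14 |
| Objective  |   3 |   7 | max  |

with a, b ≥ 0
Each vertex is the intersection of two constraint boundaries that also satisfies all remaining constraints:
  a = 0 and b = 0 → (0, 0)
  4a + b = 16 and b = 0 → (4, 0)
  4a + b = 16 and 3a + 3b = 30 → (2, 8)
  3a + 3b = 30 and a = 0 → (0, 10)

Evaluating z = 3a + 7b at each vertex:
  (0, 0): z = 0
  (4, 0): z = 12
  (2, 8): z = 62
  (0, 10): z = 70

The maximum is at (0, 10) with z = 70.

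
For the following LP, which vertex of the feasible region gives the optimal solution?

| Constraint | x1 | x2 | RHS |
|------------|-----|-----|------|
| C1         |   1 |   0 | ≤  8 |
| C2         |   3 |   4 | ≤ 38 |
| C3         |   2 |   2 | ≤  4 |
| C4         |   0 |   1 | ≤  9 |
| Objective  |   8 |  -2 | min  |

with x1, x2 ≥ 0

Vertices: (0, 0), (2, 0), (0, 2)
(0, 2) with z = -4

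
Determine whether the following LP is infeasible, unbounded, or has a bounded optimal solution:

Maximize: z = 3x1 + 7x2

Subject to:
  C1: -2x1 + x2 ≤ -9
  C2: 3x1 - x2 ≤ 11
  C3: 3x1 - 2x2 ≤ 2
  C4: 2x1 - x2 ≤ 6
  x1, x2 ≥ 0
C4 requires 2x1 - x2 ≤ 6, while C1 (-2x1 + x2 ≤ -9) is equivalent to 2x1 - x2 ≥ 9. Together they would need 9 ≤ 2x1 - x2 ≤ 6, which is impossible since 9 > 6. No point satisfies all constraints.

Infeasible: no point satisfies all constraints simultaneously.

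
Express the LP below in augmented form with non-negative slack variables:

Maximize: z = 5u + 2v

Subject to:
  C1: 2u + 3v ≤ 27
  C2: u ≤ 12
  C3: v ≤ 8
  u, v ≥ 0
max z = 5u + 2v

s.t.
  2u + 3v + s1 = 27
  u + s2 = 12
  v + s3 = 8
  u, v, s1, s2, s3 ≥ 0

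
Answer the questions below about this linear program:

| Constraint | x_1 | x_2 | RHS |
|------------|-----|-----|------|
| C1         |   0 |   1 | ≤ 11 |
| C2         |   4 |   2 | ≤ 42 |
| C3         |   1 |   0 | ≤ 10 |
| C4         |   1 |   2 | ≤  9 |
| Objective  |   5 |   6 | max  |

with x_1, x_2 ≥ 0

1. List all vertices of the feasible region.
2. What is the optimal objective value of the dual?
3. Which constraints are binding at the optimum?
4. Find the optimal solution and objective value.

1. (0, 0), (9, 0), (0, 4.5)
2. 45 (by strong duality, equal to the primal optimum)
3. C4, x_2 ≥ 0
4. x_1 = 9, x_2 = 0, z = 45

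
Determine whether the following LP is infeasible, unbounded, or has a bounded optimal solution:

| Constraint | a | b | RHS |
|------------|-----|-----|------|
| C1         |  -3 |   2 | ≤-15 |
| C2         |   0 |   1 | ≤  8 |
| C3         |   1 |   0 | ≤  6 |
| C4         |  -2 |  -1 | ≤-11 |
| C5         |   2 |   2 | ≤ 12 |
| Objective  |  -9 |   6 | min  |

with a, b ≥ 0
The point (6, 0) satisfies every constraint, so the LP is feasible; the constraints give a ≤ 6 and b ≤ 8, which with a, b ≥ 0 keep the feasible region inside a bounded box. A feasible, bounded LP attains a finite optimum at a vertex.

The LP has an optimal solution: (6, 0) with z = -54.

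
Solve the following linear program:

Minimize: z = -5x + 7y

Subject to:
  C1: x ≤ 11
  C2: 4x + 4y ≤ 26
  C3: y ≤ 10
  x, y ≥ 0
x = 6.5, y = 0, z = -32.5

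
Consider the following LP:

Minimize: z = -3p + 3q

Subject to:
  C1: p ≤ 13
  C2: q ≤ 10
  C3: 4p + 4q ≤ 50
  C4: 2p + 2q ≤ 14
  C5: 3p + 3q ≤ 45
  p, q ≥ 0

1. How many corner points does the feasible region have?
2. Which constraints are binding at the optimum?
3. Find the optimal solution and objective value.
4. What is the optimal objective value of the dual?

1. 3
2. C4, q ≥ 0
3. p = 7, q = 0, z = -21
4. -21 (by strong duality, equal to the primal optimum)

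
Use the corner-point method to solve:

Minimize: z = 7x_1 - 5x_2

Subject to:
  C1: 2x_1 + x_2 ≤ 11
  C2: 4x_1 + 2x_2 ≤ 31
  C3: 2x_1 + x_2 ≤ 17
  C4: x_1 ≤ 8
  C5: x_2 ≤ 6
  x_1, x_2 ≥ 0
x_1 = 0, x_2 = 6, z = -30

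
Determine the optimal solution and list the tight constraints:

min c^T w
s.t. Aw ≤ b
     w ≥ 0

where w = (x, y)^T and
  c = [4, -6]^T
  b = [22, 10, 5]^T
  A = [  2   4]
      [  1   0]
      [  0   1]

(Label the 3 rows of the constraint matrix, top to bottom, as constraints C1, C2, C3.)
Optimal: x = 0, y = 5
Binding: C3, x ≥ 0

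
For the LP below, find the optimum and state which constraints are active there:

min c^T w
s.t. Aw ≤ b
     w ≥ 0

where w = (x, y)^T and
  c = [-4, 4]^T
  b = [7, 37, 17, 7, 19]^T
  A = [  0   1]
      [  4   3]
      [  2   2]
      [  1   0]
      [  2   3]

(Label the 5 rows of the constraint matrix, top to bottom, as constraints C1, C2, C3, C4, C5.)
Optimal: x = 7, y = 0
Slack at optimum:
  C1: slack = 7
  C2: slack = 9
  C3: slack = 3
  C4: slack = 0 (binding)
  C5: slack = 5
  x ≥ 0: x = 7
  y ≥ 0: y = 0 (binding)
Binding constraints: C4, y ≥ 0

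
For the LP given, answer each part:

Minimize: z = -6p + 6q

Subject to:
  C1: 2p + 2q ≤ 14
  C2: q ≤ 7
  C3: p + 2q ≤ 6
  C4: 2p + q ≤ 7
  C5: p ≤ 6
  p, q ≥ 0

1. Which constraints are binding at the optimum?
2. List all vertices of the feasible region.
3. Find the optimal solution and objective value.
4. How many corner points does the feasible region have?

1. C4, q ≥ 0
2. (0, 0), (3.5, 0), (2.667, 1.667), (0, 3)
3. p = 3.5, q = 0, z = -21
4. 4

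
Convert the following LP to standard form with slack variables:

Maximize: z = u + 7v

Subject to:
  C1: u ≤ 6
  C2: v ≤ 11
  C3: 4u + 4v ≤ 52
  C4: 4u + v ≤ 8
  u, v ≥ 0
max z = u + 7v

s.t.
  u + s1 = 6
  v + s2 = 11
  4u + 4v + s3 = 52
  4u + v + s4 = 8
  u, v, s1, s2, s3, s4 ≥ 0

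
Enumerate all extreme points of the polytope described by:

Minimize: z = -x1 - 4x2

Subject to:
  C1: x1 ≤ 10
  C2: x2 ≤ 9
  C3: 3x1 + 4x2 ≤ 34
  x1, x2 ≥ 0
Each vertex is the intersection of two constraint boundaries that also satisfies all remaining constraints:
  x1 = 0 and x2 = 0 → (0, 0)
  x1 = 10 and x2 = 0 → (10, 0)
  x1 = 10 and 3x1 + 4x2 = 34 → (10, 1)
  3x1 + 4x2 = 34 and x1 = 0 → (0, 8.5)

Vertices: (0, 0), (10, 0), (10, 1), (0, 8.5)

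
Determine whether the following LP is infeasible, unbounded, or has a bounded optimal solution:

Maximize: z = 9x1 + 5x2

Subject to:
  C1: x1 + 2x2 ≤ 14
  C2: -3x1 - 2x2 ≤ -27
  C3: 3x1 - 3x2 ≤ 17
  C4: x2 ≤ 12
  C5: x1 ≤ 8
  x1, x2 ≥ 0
The point (8, 3) satisfies every constraint, so the LP is feasible; the constraints give x1 ≤ 8 and x2 ≤ 12, which with x1, x2 ≥ 0 keep the feasible region inside a bounded box. A feasible, bounded LP attains a finite optimum at a vertex.

The LP has an optimal solution: (8, 3) with z = 87.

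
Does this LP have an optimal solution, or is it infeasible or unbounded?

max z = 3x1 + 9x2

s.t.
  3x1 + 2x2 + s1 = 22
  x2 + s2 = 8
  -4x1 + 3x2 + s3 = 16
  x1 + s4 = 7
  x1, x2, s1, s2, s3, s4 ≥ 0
The point (2, 8) satisfies every constraint, so the LP is feasible; the constraints give x1 ≤ 7 and x2 ≤ 8, which with x1, x2 ≥ 0 keep the feasible region inside a bounded box. A feasible, bounded LP attains a finite optimum at a vertex.

Bounded optimum: z* = 78 at (2, 8).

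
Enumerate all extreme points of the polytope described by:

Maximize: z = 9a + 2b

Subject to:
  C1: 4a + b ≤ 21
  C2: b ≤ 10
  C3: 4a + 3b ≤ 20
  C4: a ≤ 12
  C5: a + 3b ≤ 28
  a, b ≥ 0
Each vertex is the intersection of two constraint boundaries that also satisfies all remaining constraints:
  a = 0 and b = 0 → (0, 0)
  4a + 3b = 20 and b = 0 → (5, 0)
  4a + 3b = 20 and a = 0 → (0, 6.667)

Vertices: (0, 0), (5, 0), (0, 6.667)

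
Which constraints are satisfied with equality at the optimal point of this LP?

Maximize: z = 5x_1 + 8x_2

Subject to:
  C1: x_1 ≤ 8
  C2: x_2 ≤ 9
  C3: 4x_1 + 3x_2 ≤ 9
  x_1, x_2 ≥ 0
Optimal: x_1 = 0, x_2 = 3
Slack at optimum:
  C1: slack = 8
  C2: slack = 6
  C3: slack = 0 (binding)
  x_1 ≥ 0: x_1 = 0 (binding)
  x_2 ≥ 0: x_2 = 3
Binding constraints: C3, x_1 ≥ 0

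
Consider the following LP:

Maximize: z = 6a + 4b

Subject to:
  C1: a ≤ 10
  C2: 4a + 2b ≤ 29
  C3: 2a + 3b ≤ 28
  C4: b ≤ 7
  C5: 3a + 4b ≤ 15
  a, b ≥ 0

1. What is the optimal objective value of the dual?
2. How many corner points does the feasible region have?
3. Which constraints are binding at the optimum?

1. 30 (by strong duality, equal to the primal optimum)
2. 3
3. C5, b ≥ 0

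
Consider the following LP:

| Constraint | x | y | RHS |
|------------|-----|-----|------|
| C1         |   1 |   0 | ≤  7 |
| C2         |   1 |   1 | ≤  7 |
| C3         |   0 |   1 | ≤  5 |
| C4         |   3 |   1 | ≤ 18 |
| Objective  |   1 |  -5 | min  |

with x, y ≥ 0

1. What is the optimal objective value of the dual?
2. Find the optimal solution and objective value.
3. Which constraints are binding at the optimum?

1. -25 (by strong duality, equal to the primal optimum)
2. x = 0, y = 5, z = -25
3. C3, x ≥ 0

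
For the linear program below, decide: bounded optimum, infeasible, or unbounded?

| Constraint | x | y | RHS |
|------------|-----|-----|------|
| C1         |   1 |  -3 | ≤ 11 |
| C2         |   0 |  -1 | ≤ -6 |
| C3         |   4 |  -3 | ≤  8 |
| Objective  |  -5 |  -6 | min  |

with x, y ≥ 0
Feasible point: (0, 6) satisfies every constraint, so the LP is feasible.
Direction d = (0, 1): for each constraint row a, a·d ≤ 0 —
  (1)(0) + (-3)(1) = -3 ≤ 0
  (0)(0) + (-1)(1) = -1 ≤ 0
  (4)(0) + (-3)(1) = -3 ≤ 0
and d ≥ 0, so (0, 6) + t·d stays feasible for every t ≥ 0. Along this ray z = -5x - 6y changes by -6 per unit t, so z → −∞.

The LP is unbounded; z can be made arbitrarily small.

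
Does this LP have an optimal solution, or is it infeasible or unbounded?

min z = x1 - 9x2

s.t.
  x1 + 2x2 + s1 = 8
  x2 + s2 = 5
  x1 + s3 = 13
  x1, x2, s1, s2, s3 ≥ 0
The point (0, 4) satisfies every constraint, so the LP is feasible; the constraints give x1 ≤ 13 and x2 ≤ 5, which with x1, x2 ≥ 0 keep the feasible region inside a bounded box. A feasible, bounded LP attains a finite optimum at a vertex.

Evaluating z = x1 - 9x2 at each vertex:
  (0, 0): z = 0
  (8, 0): z = 8
  (0, 4): z = -36

The LP has an optimal solution: (0, 4) with z = -36.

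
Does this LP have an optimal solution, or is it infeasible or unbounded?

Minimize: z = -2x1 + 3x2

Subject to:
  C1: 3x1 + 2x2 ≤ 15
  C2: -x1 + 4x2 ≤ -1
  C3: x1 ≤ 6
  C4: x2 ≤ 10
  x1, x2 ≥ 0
The point (5, 0) satisfies every constraint, so the LP is feasible; the constraints give x1 ≤ 6 and x2 ≤ 10, which with x1, x2 ≥ 0 keep the feasible region inside a bounded box. A feasible, bounded LP attains a finite optimum at a vertex.

Feasible with finite optimum z* = -10 at (5, 0).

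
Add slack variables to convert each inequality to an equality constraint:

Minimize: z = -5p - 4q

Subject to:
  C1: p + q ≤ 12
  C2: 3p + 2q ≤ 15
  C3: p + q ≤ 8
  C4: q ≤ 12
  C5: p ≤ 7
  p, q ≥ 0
min z = -5p - 4q

s.t.
  p + q + s1 = 12
  3p + 2q + s2 = 15
  p + q + s3 = 8
  q + s4 = 12
  p + s5 = 7
  p, q, s1, s2, s3, s4, s5 ≥ 0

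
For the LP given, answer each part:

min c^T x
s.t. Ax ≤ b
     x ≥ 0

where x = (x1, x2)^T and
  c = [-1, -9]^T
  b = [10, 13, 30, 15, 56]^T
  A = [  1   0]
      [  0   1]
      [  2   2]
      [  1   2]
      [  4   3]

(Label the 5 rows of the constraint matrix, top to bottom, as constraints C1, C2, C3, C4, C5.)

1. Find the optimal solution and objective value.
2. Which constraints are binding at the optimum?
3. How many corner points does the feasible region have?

1. x1 = 0, x2 = 7.5, z = -67.5
2. C4, x1 ≥ 0
3. 4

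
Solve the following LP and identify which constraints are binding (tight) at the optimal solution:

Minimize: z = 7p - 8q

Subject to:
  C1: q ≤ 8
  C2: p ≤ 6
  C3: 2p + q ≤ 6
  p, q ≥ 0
Optimal: p = 0, q = 6
Slack at optimum:
  C1: slack = 2
  C2: slack = 6
  C3: slack = 0 (binding)
  p ≥ 0: p = 0 (binding)
  q ≥ 0: q = 6
Binding constraints: C3, p ≥ 0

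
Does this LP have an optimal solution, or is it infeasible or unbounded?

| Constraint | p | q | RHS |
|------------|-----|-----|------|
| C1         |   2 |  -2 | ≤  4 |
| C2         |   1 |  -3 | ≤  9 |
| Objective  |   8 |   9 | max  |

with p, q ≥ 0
Feasible point: (0, 0) satisfies every constraint, so the LP is feasible.
Direction d = (0, 1): for each constraint row a, a·d ≤ 0 —
  (2)(0) + (-2)(1) = -2 ≤ 0
  (1)(0) + (-3)(1) = -3 ≤ 0
and d ≥ 0, so (0, 0) + t·d stays feasible for every t ≥ 0. Along this ray z = 8p + 9q changes by 9 per unit t, so z → +∞.

Unbounded: there is a feasible ray along which z → +∞.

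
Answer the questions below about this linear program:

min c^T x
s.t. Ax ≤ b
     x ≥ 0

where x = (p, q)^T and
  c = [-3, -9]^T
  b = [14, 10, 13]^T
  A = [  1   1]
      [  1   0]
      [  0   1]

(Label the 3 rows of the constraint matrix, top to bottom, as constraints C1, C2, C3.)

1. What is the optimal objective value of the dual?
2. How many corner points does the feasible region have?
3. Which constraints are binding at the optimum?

1. -120 (by strong duality, equal to the primal optimum)
2. 5
3. C1, C3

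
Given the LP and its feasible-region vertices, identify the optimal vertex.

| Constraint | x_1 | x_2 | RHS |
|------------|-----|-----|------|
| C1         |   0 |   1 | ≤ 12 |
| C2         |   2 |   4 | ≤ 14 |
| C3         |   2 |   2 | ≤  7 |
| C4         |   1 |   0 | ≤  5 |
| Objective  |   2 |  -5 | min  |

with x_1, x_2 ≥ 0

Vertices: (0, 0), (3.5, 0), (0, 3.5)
Evaluating z = 2x_1 - 5x_2 at each vertex:
  (0, 0): z = 0
  (3.5, 0): z = 7
  (0, 3.5): z = -17.5

The smallest value is z = -17.5, attained at (0, 3.5).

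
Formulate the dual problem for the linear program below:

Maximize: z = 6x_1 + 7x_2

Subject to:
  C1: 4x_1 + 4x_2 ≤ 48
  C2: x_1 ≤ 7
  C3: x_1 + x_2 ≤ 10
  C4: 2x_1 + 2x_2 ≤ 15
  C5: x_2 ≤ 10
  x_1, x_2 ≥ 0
Minimize: z = 48y1 + 7y2 + 10y3 + 15y4 + 10y5

Subject to:
  C1: -4y1 - y2 - y3 - 2y4 ≤ -6
  C2: -4y1 - y3 - 2y4 - y5 ≤ -7
  y1, y2, y3, y4, y5 ≥ 0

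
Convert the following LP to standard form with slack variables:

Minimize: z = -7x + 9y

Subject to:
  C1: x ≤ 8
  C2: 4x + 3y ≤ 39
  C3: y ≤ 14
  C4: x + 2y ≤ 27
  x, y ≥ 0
min z = -7x + 9y

s.t.
  x + s1 = 8
  4x + 3y + s2 = 39
  y + s3 = 14
  x + 2y + s4 = 27
  x, y, s1, s2, s3, s4 ≥ 0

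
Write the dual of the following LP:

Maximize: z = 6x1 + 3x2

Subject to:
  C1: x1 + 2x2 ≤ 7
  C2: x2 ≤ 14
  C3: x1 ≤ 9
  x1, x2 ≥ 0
Minimize: z = 7y1 + 14y2 + 9y3

Subject to:
  C1: -y1 - y3 ≤ -6
  C2: -2y1 - y2 ≤ -3
  y1, y2, y3 ≥ 0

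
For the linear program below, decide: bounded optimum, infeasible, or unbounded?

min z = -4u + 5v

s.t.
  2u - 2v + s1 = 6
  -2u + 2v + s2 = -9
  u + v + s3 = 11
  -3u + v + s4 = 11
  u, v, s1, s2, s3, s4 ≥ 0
The row 2u - 2v + s1 = 6 with s1 ≥ 0 requires 2u - 2v ≤ 6, while the row -2u + 2v + s2 = -9 with s2 ≥ 0 is equivalent to 2u - 2v ≥ 9. Together they would need 9 ≤ 2u - 2v ≤ 6, which is impossible since 9 > 6. No point satisfies all constraints.

Infeasible: no point satisfies all constraints simultaneously.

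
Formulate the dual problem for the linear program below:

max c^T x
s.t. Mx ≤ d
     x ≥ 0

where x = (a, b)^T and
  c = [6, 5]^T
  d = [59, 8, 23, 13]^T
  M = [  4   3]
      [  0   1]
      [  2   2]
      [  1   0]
Minimize: z = 59y1 + 8y2 + 23y3 + 13y4

Subject to:
  C1: -4y1 - 2y3 - y4 ≤ -6
  C2: -3y1 - y2 - 2y3 ≤ -5
  y1, y2, y3, y4 ≥ 0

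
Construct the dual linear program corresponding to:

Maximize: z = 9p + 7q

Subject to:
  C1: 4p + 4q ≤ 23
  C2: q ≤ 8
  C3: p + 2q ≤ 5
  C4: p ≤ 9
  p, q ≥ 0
Minimize: z = 23y1 + 8y2 + 5y3 + 9y4

Subject to:
  C1: -4y1 - y3 - y4 ≤ -9
  C2: -4y1 - y2 - 2y3 ≤ -7
  y1, y2, y3, y4 ≥ 0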